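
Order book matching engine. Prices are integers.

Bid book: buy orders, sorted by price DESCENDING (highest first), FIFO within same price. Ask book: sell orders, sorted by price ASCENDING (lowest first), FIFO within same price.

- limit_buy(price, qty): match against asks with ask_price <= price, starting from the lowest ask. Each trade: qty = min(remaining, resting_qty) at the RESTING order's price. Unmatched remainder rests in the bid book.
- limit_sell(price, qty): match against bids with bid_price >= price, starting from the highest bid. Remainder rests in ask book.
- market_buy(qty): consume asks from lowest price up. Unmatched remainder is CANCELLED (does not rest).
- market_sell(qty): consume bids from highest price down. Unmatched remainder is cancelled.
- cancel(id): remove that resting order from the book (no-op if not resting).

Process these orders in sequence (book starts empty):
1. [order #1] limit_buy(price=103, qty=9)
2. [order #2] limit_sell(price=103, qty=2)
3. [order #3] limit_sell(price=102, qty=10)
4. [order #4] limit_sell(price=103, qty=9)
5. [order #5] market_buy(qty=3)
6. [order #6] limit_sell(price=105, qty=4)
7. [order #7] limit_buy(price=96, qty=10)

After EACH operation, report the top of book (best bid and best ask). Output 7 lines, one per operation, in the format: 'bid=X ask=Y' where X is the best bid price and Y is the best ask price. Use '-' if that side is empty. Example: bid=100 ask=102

Answer: bid=103 ask=-
bid=103 ask=-
bid=- ask=102
bid=- ask=102
bid=- ask=103
bid=- ask=103
bid=96 ask=103

Derivation:
After op 1 [order #1] limit_buy(price=103, qty=9): fills=none; bids=[#1:9@103] asks=[-]
After op 2 [order #2] limit_sell(price=103, qty=2): fills=#1x#2:2@103; bids=[#1:7@103] asks=[-]
After op 3 [order #3] limit_sell(price=102, qty=10): fills=#1x#3:7@103; bids=[-] asks=[#3:3@102]
After op 4 [order #4] limit_sell(price=103, qty=9): fills=none; bids=[-] asks=[#3:3@102 #4:9@103]
After op 5 [order #5] market_buy(qty=3): fills=#5x#3:3@102; bids=[-] asks=[#4:9@103]
After op 6 [order #6] limit_sell(price=105, qty=4): fills=none; bids=[-] asks=[#4:9@103 #6:4@105]
After op 7 [order #7] limit_buy(price=96, qty=10): fills=none; bids=[#7:10@96] asks=[#4:9@103 #6:4@105]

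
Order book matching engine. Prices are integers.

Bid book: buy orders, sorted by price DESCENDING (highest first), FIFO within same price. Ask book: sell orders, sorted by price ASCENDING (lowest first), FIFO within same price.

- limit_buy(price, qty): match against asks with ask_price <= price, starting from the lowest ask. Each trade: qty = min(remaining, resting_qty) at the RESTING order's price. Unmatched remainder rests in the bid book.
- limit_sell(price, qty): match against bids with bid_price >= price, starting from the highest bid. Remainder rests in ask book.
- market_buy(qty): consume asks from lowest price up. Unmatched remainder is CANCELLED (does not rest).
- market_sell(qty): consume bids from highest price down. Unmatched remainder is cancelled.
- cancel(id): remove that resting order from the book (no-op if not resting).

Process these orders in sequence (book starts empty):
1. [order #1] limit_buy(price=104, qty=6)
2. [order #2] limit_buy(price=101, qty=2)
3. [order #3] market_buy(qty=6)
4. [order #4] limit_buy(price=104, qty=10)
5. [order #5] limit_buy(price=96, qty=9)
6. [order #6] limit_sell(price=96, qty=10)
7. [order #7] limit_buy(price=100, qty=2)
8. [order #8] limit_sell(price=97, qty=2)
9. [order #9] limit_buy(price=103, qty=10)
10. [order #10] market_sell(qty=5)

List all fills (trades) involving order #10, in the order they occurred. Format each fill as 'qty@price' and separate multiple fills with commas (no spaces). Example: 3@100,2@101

After op 1 [order #1] limit_buy(price=104, qty=6): fills=none; bids=[#1:6@104] asks=[-]
After op 2 [order #2] limit_buy(price=101, qty=2): fills=none; bids=[#1:6@104 #2:2@101] asks=[-]
After op 3 [order #3] market_buy(qty=6): fills=none; bids=[#1:6@104 #2:2@101] asks=[-]
After op 4 [order #4] limit_buy(price=104, qty=10): fills=none; bids=[#1:6@104 #4:10@104 #2:2@101] asks=[-]
After op 5 [order #5] limit_buy(price=96, qty=9): fills=none; bids=[#1:6@104 #4:10@104 #2:2@101 #5:9@96] asks=[-]
After op 6 [order #6] limit_sell(price=96, qty=10): fills=#1x#6:6@104 #4x#6:4@104; bids=[#4:6@104 #2:2@101 #5:9@96] asks=[-]
After op 7 [order #7] limit_buy(price=100, qty=2): fills=none; bids=[#4:6@104 #2:2@101 #7:2@100 #5:9@96] asks=[-]
After op 8 [order #8] limit_sell(price=97, qty=2): fills=#4x#8:2@104; bids=[#4:4@104 #2:2@101 #7:2@100 #5:9@96] asks=[-]
After op 9 [order #9] limit_buy(price=103, qty=10): fills=none; bids=[#4:4@104 #9:10@103 #2:2@101 #7:2@100 #5:9@96] asks=[-]
After op 10 [order #10] market_sell(qty=5): fills=#4x#10:4@104 #9x#10:1@103; bids=[#9:9@103 #2:2@101 #7:2@100 #5:9@96] asks=[-]

Answer: 4@104,1@103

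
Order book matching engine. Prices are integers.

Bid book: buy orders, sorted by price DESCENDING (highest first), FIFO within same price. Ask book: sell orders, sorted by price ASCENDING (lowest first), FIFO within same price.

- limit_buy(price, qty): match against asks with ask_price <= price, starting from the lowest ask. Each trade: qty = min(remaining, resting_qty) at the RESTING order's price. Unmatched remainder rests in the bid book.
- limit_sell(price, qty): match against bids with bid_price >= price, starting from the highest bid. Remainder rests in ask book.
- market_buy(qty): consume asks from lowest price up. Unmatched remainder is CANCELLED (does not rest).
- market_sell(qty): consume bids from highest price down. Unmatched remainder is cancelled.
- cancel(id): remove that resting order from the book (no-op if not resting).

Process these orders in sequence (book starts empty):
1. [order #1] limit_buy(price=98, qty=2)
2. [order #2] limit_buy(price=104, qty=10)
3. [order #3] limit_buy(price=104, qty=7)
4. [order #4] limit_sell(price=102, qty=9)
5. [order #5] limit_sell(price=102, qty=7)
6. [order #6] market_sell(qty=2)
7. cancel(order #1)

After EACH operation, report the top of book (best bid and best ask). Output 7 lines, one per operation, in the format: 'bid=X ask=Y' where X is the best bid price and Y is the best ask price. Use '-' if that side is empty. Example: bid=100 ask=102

Answer: bid=98 ask=-
bid=104 ask=-
bid=104 ask=-
bid=104 ask=-
bid=104 ask=-
bid=98 ask=-
bid=- ask=-

Derivation:
After op 1 [order #1] limit_buy(price=98, qty=2): fills=none; bids=[#1:2@98] asks=[-]
After op 2 [order #2] limit_buy(price=104, qty=10): fills=none; bids=[#2:10@104 #1:2@98] asks=[-]
After op 3 [order #3] limit_buy(price=104, qty=7): fills=none; bids=[#2:10@104 #3:7@104 #1:2@98] asks=[-]
After op 4 [order #4] limit_sell(price=102, qty=9): fills=#2x#4:9@104; bids=[#2:1@104 #3:7@104 #1:2@98] asks=[-]
After op 5 [order #5] limit_sell(price=102, qty=7): fills=#2x#5:1@104 #3x#5:6@104; bids=[#3:1@104 #1:2@98] asks=[-]
After op 6 [order #6] market_sell(qty=2): fills=#3x#6:1@104 #1x#6:1@98; bids=[#1:1@98] asks=[-]
After op 7 cancel(order #1): fills=none; bids=[-] asks=[-]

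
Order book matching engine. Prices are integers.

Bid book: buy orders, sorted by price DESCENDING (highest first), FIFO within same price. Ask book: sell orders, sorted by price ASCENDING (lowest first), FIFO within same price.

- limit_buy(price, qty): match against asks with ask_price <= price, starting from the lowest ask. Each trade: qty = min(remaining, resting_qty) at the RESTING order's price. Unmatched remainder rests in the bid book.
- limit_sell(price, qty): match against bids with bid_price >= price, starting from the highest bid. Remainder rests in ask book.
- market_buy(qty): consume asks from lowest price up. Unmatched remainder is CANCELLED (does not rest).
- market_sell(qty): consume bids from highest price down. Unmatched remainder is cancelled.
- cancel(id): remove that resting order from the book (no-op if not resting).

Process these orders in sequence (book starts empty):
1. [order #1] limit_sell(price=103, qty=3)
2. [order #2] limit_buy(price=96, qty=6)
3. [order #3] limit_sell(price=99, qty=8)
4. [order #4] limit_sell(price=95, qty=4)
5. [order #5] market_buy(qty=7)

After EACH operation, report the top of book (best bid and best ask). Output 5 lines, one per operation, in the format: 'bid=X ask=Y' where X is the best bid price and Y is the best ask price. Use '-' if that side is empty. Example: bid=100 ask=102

Answer: bid=- ask=103
bid=96 ask=103
bid=96 ask=99
bid=96 ask=99
bid=96 ask=99

Derivation:
After op 1 [order #1] limit_sell(price=103, qty=3): fills=none; bids=[-] asks=[#1:3@103]
After op 2 [order #2] limit_buy(price=96, qty=6): fills=none; bids=[#2:6@96] asks=[#1:3@103]
After op 3 [order #3] limit_sell(price=99, qty=8): fills=none; bids=[#2:6@96] asks=[#3:8@99 #1:3@103]
After op 4 [order #4] limit_sell(price=95, qty=4): fills=#2x#4:4@96; bids=[#2:2@96] asks=[#3:8@99 #1:3@103]
After op 5 [order #5] market_buy(qty=7): fills=#5x#3:7@99; bids=[#2:2@96] asks=[#3:1@99 #1:3@103]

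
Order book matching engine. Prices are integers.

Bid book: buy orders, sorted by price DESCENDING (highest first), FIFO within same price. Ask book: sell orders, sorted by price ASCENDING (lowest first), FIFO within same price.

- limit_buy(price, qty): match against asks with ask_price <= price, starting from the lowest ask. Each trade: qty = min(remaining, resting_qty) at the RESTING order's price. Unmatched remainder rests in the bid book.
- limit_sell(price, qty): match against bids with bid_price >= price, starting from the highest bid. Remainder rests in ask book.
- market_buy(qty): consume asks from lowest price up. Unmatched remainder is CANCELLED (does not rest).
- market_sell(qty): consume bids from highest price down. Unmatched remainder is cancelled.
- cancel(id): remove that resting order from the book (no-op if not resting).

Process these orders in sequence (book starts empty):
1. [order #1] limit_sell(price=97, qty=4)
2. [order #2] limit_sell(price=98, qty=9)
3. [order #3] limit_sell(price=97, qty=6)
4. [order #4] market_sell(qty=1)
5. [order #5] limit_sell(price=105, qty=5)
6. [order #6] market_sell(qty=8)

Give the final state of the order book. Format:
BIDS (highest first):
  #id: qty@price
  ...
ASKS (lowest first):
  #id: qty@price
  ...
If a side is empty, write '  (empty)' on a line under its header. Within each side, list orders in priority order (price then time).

Answer: BIDS (highest first):
  (empty)
ASKS (lowest first):
  #1: 4@97
  #3: 6@97
  #2: 9@98
  #5: 5@105

Derivation:
After op 1 [order #1] limit_sell(price=97, qty=4): fills=none; bids=[-] asks=[#1:4@97]
After op 2 [order #2] limit_sell(price=98, qty=9): fills=none; bids=[-] asks=[#1:4@97 #2:9@98]
After op 3 [order #3] limit_sell(price=97, qty=6): fills=none; bids=[-] asks=[#1:4@97 #3:6@97 #2:9@98]
After op 4 [order #4] market_sell(qty=1): fills=none; bids=[-] asks=[#1:4@97 #3:6@97 #2:9@98]
After op 5 [order #5] limit_sell(price=105, qty=5): fills=none; bids=[-] asks=[#1:4@97 #3:6@97 #2:9@98 #5:5@105]
After op 6 [order #6] market_sell(qty=8): fills=none; bids=[-] asks=[#1:4@97 #3:6@97 #2:9@98 #5:5@105]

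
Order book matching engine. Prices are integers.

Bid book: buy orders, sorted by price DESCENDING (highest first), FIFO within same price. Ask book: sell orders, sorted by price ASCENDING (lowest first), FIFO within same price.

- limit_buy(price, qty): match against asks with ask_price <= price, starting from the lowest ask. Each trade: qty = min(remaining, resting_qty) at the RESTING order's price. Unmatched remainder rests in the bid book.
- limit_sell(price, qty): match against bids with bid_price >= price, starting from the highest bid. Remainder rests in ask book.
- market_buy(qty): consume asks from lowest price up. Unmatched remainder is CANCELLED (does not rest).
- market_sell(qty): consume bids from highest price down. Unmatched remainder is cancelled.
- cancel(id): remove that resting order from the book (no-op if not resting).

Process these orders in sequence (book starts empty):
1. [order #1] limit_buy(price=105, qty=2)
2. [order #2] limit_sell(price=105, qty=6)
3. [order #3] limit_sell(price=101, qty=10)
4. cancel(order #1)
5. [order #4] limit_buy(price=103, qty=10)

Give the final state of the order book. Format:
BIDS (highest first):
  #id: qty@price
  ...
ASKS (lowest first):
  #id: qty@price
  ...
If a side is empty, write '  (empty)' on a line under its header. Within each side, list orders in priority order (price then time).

After op 1 [order #1] limit_buy(price=105, qty=2): fills=none; bids=[#1:2@105] asks=[-]
After op 2 [order #2] limit_sell(price=105, qty=6): fills=#1x#2:2@105; bids=[-] asks=[#2:4@105]
After op 3 [order #3] limit_sell(price=101, qty=10): fills=none; bids=[-] asks=[#3:10@101 #2:4@105]
After op 4 cancel(order #1): fills=none; bids=[-] asks=[#3:10@101 #2:4@105]
After op 5 [order #4] limit_buy(price=103, qty=10): fills=#4x#3:10@101; bids=[-] asks=[#2:4@105]

Answer: BIDS (highest first):
  (empty)
ASKS (lowest first):
  #2: 4@105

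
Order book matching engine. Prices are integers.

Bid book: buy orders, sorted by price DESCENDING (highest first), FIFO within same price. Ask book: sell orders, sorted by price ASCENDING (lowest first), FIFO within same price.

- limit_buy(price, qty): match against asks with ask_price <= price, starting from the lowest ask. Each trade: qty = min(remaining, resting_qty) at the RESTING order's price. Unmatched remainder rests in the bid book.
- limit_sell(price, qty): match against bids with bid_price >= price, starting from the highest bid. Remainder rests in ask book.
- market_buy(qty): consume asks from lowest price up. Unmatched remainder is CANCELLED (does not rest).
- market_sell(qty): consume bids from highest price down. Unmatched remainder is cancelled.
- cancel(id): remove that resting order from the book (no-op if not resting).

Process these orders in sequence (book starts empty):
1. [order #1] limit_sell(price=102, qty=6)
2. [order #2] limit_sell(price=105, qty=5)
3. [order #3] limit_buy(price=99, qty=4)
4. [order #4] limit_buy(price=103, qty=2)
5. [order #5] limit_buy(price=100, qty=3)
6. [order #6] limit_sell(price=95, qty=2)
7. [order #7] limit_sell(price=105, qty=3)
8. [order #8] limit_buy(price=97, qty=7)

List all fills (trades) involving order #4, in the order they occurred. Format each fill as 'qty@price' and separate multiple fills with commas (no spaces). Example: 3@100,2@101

Answer: 2@102

Derivation:
After op 1 [order #1] limit_sell(price=102, qty=6): fills=none; bids=[-] asks=[#1:6@102]
After op 2 [order #2] limit_sell(price=105, qty=5): fills=none; bids=[-] asks=[#1:6@102 #2:5@105]
After op 3 [order #3] limit_buy(price=99, qty=4): fills=none; bids=[#3:4@99] asks=[#1:6@102 #2:5@105]
After op 4 [order #4] limit_buy(price=103, qty=2): fills=#4x#1:2@102; bids=[#3:4@99] asks=[#1:4@102 #2:5@105]
After op 5 [order #5] limit_buy(price=100, qty=3): fills=none; bids=[#5:3@100 #3:4@99] asks=[#1:4@102 #2:5@105]
After op 6 [order #6] limit_sell(price=95, qty=2): fills=#5x#6:2@100; bids=[#5:1@100 #3:4@99] asks=[#1:4@102 #2:5@105]
After op 7 [order #7] limit_sell(price=105, qty=3): fills=none; bids=[#5:1@100 #3:4@99] asks=[#1:4@102 #2:5@105 #7:3@105]
After op 8 [order #8] limit_buy(price=97, qty=7): fills=none; bids=[#5:1@100 #3:4@99 #8:7@97] asks=[#1:4@102 #2:5@105 #7:3@105]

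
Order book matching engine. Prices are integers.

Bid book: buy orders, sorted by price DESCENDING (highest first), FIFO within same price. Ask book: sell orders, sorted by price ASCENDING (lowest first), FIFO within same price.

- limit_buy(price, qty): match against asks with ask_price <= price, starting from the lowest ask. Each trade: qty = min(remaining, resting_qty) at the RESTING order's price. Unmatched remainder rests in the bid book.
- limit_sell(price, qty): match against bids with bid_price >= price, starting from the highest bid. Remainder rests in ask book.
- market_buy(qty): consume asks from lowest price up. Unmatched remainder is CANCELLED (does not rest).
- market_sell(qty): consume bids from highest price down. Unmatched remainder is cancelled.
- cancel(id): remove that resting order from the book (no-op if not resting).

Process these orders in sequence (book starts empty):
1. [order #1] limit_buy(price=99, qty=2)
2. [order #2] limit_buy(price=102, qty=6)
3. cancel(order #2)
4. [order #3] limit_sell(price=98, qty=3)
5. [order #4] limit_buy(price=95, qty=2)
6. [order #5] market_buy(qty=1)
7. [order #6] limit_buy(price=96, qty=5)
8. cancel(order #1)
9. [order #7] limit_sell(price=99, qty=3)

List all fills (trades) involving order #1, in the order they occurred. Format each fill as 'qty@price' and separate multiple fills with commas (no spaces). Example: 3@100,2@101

After op 1 [order #1] limit_buy(price=99, qty=2): fills=none; bids=[#1:2@99] asks=[-]
After op 2 [order #2] limit_buy(price=102, qty=6): fills=none; bids=[#2:6@102 #1:2@99] asks=[-]
After op 3 cancel(order #2): fills=none; bids=[#1:2@99] asks=[-]
After op 4 [order #3] limit_sell(price=98, qty=3): fills=#1x#3:2@99; bids=[-] asks=[#3:1@98]
After op 5 [order #4] limit_buy(price=95, qty=2): fills=none; bids=[#4:2@95] asks=[#3:1@98]
After op 6 [order #5] market_buy(qty=1): fills=#5x#3:1@98; bids=[#4:2@95] asks=[-]
After op 7 [order #6] limit_buy(price=96, qty=5): fills=none; bids=[#6:5@96 #4:2@95] asks=[-]
After op 8 cancel(order #1): fills=none; bids=[#6:5@96 #4:2@95] asks=[-]
After op 9 [order #7] limit_sell(price=99, qty=3): fills=none; bids=[#6:5@96 #4:2@95] asks=[#7:3@99]

Answer: 2@99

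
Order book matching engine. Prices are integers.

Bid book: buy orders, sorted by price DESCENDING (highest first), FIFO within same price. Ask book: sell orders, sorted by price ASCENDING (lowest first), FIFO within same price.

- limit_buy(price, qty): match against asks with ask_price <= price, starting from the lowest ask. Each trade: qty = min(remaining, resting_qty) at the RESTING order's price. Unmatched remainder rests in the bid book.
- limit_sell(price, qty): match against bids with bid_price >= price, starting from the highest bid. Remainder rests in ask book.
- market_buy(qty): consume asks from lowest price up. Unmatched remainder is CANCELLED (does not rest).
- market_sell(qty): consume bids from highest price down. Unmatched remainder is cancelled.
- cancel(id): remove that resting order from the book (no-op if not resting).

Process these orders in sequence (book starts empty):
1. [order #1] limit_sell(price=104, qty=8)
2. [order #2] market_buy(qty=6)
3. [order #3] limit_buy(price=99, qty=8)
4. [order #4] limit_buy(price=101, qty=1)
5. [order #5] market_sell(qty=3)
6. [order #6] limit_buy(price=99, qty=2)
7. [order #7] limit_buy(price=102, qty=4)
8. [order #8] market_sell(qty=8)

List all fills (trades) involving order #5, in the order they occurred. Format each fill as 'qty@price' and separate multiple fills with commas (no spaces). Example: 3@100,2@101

After op 1 [order #1] limit_sell(price=104, qty=8): fills=none; bids=[-] asks=[#1:8@104]
After op 2 [order #2] market_buy(qty=6): fills=#2x#1:6@104; bids=[-] asks=[#1:2@104]
After op 3 [order #3] limit_buy(price=99, qty=8): fills=none; bids=[#3:8@99] asks=[#1:2@104]
After op 4 [order #4] limit_buy(price=101, qty=1): fills=none; bids=[#4:1@101 #3:8@99] asks=[#1:2@104]
After op 5 [order #5] market_sell(qty=3): fills=#4x#5:1@101 #3x#5:2@99; bids=[#3:6@99] asks=[#1:2@104]
After op 6 [order #6] limit_buy(price=99, qty=2): fills=none; bids=[#3:6@99 #6:2@99] asks=[#1:2@104]
After op 7 [order #7] limit_buy(price=102, qty=4): fills=none; bids=[#7:4@102 #3:6@99 #6:2@99] asks=[#1:2@104]
After op 8 [order #8] market_sell(qty=8): fills=#7x#8:4@102 #3x#8:4@99; bids=[#3:2@99 #6:2@99] asks=[#1:2@104]

Answer: 1@101,2@99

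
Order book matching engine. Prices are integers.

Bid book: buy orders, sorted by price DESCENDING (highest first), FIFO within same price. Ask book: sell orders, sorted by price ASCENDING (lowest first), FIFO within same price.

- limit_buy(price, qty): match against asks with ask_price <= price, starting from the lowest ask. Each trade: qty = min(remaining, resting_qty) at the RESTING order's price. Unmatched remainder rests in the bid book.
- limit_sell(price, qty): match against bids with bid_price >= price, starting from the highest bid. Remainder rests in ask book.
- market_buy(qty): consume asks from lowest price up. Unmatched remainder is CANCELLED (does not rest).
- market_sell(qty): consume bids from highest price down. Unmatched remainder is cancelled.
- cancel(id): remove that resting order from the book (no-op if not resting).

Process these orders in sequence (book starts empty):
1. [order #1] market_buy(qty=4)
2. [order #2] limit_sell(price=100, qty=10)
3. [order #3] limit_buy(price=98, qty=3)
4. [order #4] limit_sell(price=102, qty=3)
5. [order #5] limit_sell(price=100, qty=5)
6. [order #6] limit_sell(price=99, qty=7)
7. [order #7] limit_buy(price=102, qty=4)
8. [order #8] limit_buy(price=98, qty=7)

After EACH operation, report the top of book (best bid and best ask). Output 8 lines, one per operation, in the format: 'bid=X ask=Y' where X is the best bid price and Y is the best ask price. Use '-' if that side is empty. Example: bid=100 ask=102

After op 1 [order #1] market_buy(qty=4): fills=none; bids=[-] asks=[-]
After op 2 [order #2] limit_sell(price=100, qty=10): fills=none; bids=[-] asks=[#2:10@100]
After op 3 [order #3] limit_buy(price=98, qty=3): fills=none; bids=[#3:3@98] asks=[#2:10@100]
After op 4 [order #4] limit_sell(price=102, qty=3): fills=none; bids=[#3:3@98] asks=[#2:10@100 #4:3@102]
After op 5 [order #5] limit_sell(price=100, qty=5): fills=none; bids=[#3:3@98] asks=[#2:10@100 #5:5@100 #4:3@102]
After op 6 [order #6] limit_sell(price=99, qty=7): fills=none; bids=[#3:3@98] asks=[#6:7@99 #2:10@100 #5:5@100 #4:3@102]
After op 7 [order #7] limit_buy(price=102, qty=4): fills=#7x#6:4@99; bids=[#3:3@98] asks=[#6:3@99 #2:10@100 #5:5@100 #4:3@102]
After op 8 [order #8] limit_buy(price=98, qty=7): fills=none; bids=[#3:3@98 #8:7@98] asks=[#6:3@99 #2:10@100 #5:5@100 #4:3@102]

Answer: bid=- ask=-
bid=- ask=100
bid=98 ask=100
bid=98 ask=100
bid=98 ask=100
bid=98 ask=99
bid=98 ask=99
bid=98 ask=99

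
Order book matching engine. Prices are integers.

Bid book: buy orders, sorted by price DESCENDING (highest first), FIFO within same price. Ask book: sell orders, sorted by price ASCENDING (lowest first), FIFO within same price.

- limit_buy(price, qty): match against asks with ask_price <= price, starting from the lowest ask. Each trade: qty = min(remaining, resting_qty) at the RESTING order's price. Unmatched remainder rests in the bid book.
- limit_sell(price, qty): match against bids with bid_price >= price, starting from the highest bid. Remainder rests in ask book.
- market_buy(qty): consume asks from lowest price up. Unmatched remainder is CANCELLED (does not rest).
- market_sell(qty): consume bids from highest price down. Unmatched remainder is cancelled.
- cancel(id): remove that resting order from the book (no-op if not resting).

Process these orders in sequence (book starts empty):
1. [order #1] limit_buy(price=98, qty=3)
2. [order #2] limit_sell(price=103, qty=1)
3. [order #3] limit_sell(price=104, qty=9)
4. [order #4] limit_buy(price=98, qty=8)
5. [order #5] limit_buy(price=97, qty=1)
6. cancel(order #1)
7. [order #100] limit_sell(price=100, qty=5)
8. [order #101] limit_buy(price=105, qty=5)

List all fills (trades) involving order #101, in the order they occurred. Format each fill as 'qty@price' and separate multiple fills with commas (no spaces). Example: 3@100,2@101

Answer: 5@100

Derivation:
After op 1 [order #1] limit_buy(price=98, qty=3): fills=none; bids=[#1:3@98] asks=[-]
After op 2 [order #2] limit_sell(price=103, qty=1): fills=none; bids=[#1:3@98] asks=[#2:1@103]
After op 3 [order #3] limit_sell(price=104, qty=9): fills=none; bids=[#1:3@98] asks=[#2:1@103 #3:9@104]
After op 4 [order #4] limit_buy(price=98, qty=8): fills=none; bids=[#1:3@98 #4:8@98] asks=[#2:1@103 #3:9@104]
After op 5 [order #5] limit_buy(price=97, qty=1): fills=none; bids=[#1:3@98 #4:8@98 #5:1@97] asks=[#2:1@103 #3:9@104]
After op 6 cancel(order #1): fills=none; bids=[#4:8@98 #5:1@97] asks=[#2:1@103 #3:9@104]
After op 7 [order #100] limit_sell(price=100, qty=5): fills=none; bids=[#4:8@98 #5:1@97] asks=[#100:5@100 #2:1@103 #3:9@104]
After op 8 [order #101] limit_buy(price=105, qty=5): fills=#101x#100:5@100; bids=[#4:8@98 #5:1@97] asks=[#2:1@103 #3:9@104]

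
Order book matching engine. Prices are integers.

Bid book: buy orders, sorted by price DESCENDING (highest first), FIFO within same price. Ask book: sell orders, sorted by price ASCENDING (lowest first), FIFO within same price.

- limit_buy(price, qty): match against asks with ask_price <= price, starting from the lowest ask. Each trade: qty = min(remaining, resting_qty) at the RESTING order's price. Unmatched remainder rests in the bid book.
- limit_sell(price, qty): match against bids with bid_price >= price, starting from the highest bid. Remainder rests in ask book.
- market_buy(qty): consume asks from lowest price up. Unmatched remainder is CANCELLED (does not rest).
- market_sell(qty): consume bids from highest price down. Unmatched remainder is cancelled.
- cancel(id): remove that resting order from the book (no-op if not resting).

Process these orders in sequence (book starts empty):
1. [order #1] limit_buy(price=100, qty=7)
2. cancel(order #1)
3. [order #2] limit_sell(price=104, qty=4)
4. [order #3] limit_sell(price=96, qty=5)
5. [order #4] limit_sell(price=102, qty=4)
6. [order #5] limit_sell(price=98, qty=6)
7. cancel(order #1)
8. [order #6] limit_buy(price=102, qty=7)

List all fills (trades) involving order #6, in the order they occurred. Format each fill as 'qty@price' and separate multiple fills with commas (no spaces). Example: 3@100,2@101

After op 1 [order #1] limit_buy(price=100, qty=7): fills=none; bids=[#1:7@100] asks=[-]
After op 2 cancel(order #1): fills=none; bids=[-] asks=[-]
After op 3 [order #2] limit_sell(price=104, qty=4): fills=none; bids=[-] asks=[#2:4@104]
After op 4 [order #3] limit_sell(price=96, qty=5): fills=none; bids=[-] asks=[#3:5@96 #2:4@104]
After op 5 [order #4] limit_sell(price=102, qty=4): fills=none; bids=[-] asks=[#3:5@96 #4:4@102 #2:4@104]
After op 6 [order #5] limit_sell(price=98, qty=6): fills=none; bids=[-] asks=[#3:5@96 #5:6@98 #4:4@102 #2:4@104]
After op 7 cancel(order #1): fills=none; bids=[-] asks=[#3:5@96 #5:6@98 #4:4@102 #2:4@104]
After op 8 [order #6] limit_buy(price=102, qty=7): fills=#6x#3:5@96 #6x#5:2@98; bids=[-] asks=[#5:4@98 #4:4@102 #2:4@104]

Answer: 5@96,2@98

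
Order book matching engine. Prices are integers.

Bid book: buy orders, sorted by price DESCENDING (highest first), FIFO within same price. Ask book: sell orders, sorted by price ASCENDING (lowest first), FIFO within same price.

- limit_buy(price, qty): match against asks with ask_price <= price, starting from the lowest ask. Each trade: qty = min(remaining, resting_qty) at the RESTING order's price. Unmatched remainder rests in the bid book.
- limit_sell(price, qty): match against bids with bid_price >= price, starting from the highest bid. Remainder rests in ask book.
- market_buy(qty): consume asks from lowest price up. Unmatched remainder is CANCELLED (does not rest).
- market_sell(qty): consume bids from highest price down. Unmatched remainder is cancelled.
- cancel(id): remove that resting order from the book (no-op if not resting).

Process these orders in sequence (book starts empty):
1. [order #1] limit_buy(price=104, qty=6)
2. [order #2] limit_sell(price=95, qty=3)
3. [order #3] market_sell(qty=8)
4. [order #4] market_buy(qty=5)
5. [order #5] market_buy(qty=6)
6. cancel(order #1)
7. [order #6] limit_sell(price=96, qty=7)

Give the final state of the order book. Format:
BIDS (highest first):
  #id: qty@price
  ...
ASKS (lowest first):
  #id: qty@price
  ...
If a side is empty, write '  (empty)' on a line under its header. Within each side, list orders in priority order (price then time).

Answer: BIDS (highest first):
  (empty)
ASKS (lowest first):
  #6: 7@96

Derivation:
After op 1 [order #1] limit_buy(price=104, qty=6): fills=none; bids=[#1:6@104] asks=[-]
After op 2 [order #2] limit_sell(price=95, qty=3): fills=#1x#2:3@104; bids=[#1:3@104] asks=[-]
After op 3 [order #3] market_sell(qty=8): fills=#1x#3:3@104; bids=[-] asks=[-]
After op 4 [order #4] market_buy(qty=5): fills=none; bids=[-] asks=[-]
After op 5 [order #5] market_buy(qty=6): fills=none; bids=[-] asks=[-]
After op 6 cancel(order #1): fills=none; bids=[-] asks=[-]
After op 7 [order #6] limit_sell(price=96, qty=7): fills=none; bids=[-] asks=[#6:7@96]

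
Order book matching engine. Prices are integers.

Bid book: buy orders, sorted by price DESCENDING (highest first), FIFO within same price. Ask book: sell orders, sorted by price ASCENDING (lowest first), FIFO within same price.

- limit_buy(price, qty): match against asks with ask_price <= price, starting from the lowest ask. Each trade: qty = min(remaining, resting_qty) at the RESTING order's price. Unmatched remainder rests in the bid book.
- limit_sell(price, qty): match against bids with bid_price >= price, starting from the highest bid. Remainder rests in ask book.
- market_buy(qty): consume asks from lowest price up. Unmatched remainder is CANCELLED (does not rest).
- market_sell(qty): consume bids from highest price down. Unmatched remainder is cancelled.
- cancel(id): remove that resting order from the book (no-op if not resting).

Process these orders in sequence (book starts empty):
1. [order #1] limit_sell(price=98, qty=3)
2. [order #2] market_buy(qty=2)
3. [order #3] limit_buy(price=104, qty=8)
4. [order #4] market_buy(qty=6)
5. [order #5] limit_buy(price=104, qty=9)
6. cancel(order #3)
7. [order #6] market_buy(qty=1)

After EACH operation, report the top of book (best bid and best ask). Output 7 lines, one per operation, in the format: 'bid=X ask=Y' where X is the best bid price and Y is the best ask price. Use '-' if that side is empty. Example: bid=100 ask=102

After op 1 [order #1] limit_sell(price=98, qty=3): fills=none; bids=[-] asks=[#1:3@98]
After op 2 [order #2] market_buy(qty=2): fills=#2x#1:2@98; bids=[-] asks=[#1:1@98]
After op 3 [order #3] limit_buy(price=104, qty=8): fills=#3x#1:1@98; bids=[#3:7@104] asks=[-]
After op 4 [order #4] market_buy(qty=6): fills=none; bids=[#3:7@104] asks=[-]
After op 5 [order #5] limit_buy(price=104, qty=9): fills=none; bids=[#3:7@104 #5:9@104] asks=[-]
After op 6 cancel(order #3): fills=none; bids=[#5:9@104] asks=[-]
After op 7 [order #6] market_buy(qty=1): fills=none; bids=[#5:9@104] asks=[-]

Answer: bid=- ask=98
bid=- ask=98
bid=104 ask=-
bid=104 ask=-
bid=104 ask=-
bid=104 ask=-
bid=104 ask=-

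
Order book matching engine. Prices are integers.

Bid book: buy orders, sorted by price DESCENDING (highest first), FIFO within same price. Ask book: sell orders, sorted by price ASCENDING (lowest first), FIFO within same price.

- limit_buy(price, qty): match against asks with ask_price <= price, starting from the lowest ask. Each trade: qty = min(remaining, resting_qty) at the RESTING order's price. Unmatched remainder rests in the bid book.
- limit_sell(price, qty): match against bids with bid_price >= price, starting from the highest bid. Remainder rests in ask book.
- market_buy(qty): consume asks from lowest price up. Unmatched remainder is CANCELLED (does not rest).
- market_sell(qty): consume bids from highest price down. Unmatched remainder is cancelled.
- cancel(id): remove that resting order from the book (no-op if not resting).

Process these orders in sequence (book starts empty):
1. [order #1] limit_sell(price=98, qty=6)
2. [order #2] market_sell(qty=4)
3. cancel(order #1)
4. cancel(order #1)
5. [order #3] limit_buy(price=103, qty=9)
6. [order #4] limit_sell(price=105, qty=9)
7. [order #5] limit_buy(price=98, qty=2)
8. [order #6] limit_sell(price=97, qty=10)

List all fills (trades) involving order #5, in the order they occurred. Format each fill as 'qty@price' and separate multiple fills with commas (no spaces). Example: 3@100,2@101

After op 1 [order #1] limit_sell(price=98, qty=6): fills=none; bids=[-] asks=[#1:6@98]
After op 2 [order #2] market_sell(qty=4): fills=none; bids=[-] asks=[#1:6@98]
After op 3 cancel(order #1): fills=none; bids=[-] asks=[-]
After op 4 cancel(order #1): fills=none; bids=[-] asks=[-]
After op 5 [order #3] limit_buy(price=103, qty=9): fills=none; bids=[#3:9@103] asks=[-]
After op 6 [order #4] limit_sell(price=105, qty=9): fills=none; bids=[#3:9@103] asks=[#4:9@105]
After op 7 [order #5] limit_buy(price=98, qty=2): fills=none; bids=[#3:9@103 #5:2@98] asks=[#4:9@105]
After op 8 [order #6] limit_sell(price=97, qty=10): fills=#3x#6:9@103 #5x#6:1@98; bids=[#5:1@98] asks=[#4:9@105]

Answer: 1@98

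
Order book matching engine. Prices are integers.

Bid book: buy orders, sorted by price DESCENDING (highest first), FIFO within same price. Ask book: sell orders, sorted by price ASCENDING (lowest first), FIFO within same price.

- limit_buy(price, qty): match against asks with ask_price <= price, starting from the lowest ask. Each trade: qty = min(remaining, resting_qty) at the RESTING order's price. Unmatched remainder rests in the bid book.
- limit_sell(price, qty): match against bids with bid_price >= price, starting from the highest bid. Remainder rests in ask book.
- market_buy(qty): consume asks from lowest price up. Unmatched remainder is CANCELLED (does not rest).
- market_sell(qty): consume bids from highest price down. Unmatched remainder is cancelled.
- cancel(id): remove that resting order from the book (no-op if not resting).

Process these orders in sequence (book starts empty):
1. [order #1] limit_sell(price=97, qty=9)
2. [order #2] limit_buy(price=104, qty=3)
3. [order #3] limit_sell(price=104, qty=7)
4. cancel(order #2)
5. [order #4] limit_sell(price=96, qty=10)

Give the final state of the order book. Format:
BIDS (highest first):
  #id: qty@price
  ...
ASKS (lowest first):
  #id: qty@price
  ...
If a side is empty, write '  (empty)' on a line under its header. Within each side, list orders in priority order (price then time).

After op 1 [order #1] limit_sell(price=97, qty=9): fills=none; bids=[-] asks=[#1:9@97]
After op 2 [order #2] limit_buy(price=104, qty=3): fills=#2x#1:3@97; bids=[-] asks=[#1:6@97]
After op 3 [order #3] limit_sell(price=104, qty=7): fills=none; bids=[-] asks=[#1:6@97 #3:7@104]
After op 4 cancel(order #2): fills=none; bids=[-] asks=[#1:6@97 #3:7@104]
After op 5 [order #4] limit_sell(price=96, qty=10): fills=none; bids=[-] asks=[#4:10@96 #1:6@97 #3:7@104]

Answer: BIDS (highest first):
  (empty)
ASKS (lowest first):
  #4: 10@96
  #1: 6@97
  #3: 7@104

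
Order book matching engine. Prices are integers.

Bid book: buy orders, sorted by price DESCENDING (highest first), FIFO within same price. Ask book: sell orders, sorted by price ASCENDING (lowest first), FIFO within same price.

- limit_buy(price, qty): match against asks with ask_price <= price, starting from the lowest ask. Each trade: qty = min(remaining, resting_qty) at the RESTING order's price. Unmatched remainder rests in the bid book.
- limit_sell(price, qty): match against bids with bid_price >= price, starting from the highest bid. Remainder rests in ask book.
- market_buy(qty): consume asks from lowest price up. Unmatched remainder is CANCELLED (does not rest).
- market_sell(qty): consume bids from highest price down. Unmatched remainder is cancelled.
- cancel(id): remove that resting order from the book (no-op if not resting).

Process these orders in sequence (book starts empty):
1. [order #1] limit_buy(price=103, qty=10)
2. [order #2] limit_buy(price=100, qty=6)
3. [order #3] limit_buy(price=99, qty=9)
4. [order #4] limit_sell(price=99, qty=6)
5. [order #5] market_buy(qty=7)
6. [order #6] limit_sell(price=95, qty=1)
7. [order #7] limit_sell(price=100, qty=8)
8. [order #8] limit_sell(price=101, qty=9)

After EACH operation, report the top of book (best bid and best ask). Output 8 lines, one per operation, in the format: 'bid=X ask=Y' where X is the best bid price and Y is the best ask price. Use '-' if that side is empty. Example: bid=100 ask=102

Answer: bid=103 ask=-
bid=103 ask=-
bid=103 ask=-
bid=103 ask=-
bid=103 ask=-
bid=103 ask=-
bid=100 ask=-
bid=100 ask=101

Derivation:
After op 1 [order #1] limit_buy(price=103, qty=10): fills=none; bids=[#1:10@103] asks=[-]
After op 2 [order #2] limit_buy(price=100, qty=6): fills=none; bids=[#1:10@103 #2:6@100] asks=[-]
After op 3 [order #3] limit_buy(price=99, qty=9): fills=none; bids=[#1:10@103 #2:6@100 #3:9@99] asks=[-]
After op 4 [order #4] limit_sell(price=99, qty=6): fills=#1x#4:6@103; bids=[#1:4@103 #2:6@100 #3:9@99] asks=[-]
After op 5 [order #5] market_buy(qty=7): fills=none; bids=[#1:4@103 #2:6@100 #3:9@99] asks=[-]
After op 6 [order #6] limit_sell(price=95, qty=1): fills=#1x#6:1@103; bids=[#1:3@103 #2:6@100 #3:9@99] asks=[-]
After op 7 [order #7] limit_sell(price=100, qty=8): fills=#1x#7:3@103 #2x#7:5@100; bids=[#2:1@100 #3:9@99] asks=[-]
After op 8 [order #8] limit_sell(price=101, qty=9): fills=none; bids=[#2:1@100 #3:9@99] asks=[#8:9@101]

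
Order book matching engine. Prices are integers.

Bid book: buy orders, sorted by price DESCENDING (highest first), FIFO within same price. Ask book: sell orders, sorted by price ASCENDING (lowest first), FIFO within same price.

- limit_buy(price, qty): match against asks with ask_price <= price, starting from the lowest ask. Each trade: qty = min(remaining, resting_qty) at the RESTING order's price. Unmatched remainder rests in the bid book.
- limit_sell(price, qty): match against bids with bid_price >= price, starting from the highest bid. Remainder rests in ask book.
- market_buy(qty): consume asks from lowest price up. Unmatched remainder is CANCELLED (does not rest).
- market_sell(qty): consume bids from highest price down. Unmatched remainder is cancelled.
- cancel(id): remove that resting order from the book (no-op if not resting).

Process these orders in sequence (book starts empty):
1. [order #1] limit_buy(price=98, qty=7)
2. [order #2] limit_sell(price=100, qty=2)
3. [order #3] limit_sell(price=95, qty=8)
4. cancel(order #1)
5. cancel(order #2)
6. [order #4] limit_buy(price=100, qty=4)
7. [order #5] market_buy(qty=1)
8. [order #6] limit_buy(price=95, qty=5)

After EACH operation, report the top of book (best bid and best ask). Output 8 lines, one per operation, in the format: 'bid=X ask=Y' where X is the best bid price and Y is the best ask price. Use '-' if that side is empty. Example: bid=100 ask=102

After op 1 [order #1] limit_buy(price=98, qty=7): fills=none; bids=[#1:7@98] asks=[-]
After op 2 [order #2] limit_sell(price=100, qty=2): fills=none; bids=[#1:7@98] asks=[#2:2@100]
After op 3 [order #3] limit_sell(price=95, qty=8): fills=#1x#3:7@98; bids=[-] asks=[#3:1@95 #2:2@100]
After op 4 cancel(order #1): fills=none; bids=[-] asks=[#3:1@95 #2:2@100]
After op 5 cancel(order #2): fills=none; bids=[-] asks=[#3:1@95]
After op 6 [order #4] limit_buy(price=100, qty=4): fills=#4x#3:1@95; bids=[#4:3@100] asks=[-]
After op 7 [order #5] market_buy(qty=1): fills=none; bids=[#4:3@100] asks=[-]
After op 8 [order #6] limit_buy(price=95, qty=5): fills=none; bids=[#4:3@100 #6:5@95] asks=[-]

Answer: bid=98 ask=-
bid=98 ask=100
bid=- ask=95
bid=- ask=95
bid=- ask=95
bid=100 ask=-
bid=100 ask=-
bid=100 ask=-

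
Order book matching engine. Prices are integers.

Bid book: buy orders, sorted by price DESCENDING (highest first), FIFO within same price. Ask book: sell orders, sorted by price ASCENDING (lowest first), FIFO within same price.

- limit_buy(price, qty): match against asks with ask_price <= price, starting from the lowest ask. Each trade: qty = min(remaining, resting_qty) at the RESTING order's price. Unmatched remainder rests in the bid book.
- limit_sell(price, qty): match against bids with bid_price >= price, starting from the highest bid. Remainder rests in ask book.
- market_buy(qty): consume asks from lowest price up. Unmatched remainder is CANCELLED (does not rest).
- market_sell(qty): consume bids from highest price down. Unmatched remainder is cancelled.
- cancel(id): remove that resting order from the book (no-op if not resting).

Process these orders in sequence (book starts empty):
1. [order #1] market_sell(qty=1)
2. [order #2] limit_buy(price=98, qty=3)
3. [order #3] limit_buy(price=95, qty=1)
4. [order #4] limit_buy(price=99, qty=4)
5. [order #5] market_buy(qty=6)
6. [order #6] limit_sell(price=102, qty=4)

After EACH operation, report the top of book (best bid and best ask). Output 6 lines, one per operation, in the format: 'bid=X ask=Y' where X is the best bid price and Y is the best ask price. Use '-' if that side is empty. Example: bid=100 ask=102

After op 1 [order #1] market_sell(qty=1): fills=none; bids=[-] asks=[-]
After op 2 [order #2] limit_buy(price=98, qty=3): fills=none; bids=[#2:3@98] asks=[-]
After op 3 [order #3] limit_buy(price=95, qty=1): fills=none; bids=[#2:3@98 #3:1@95] asks=[-]
After op 4 [order #4] limit_buy(price=99, qty=4): fills=none; bids=[#4:4@99 #2:3@98 #3:1@95] asks=[-]
After op 5 [order #5] market_buy(qty=6): fills=none; bids=[#4:4@99 #2:3@98 #3:1@95] asks=[-]
After op 6 [order #6] limit_sell(price=102, qty=4): fills=none; bids=[#4:4@99 #2:3@98 #3:1@95] asks=[#6:4@102]

Answer: bid=- ask=-
bid=98 ask=-
bid=98 ask=-
bid=99 ask=-
bid=99 ask=-
bid=99 ask=102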